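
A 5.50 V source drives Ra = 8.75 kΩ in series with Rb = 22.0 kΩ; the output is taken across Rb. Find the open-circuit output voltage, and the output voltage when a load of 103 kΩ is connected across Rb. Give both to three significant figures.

Unloaded: 3.93 V; loaded: 3.71 V

Open-circuit: V = 5.50 × 22.0/(8.75 + 22.0) = 3.93 V.
With the load, Rb becomes Rb‖R_L = 18.13 kΩ, so V = 5.50 × 18.13/26.88 = 3.71 V.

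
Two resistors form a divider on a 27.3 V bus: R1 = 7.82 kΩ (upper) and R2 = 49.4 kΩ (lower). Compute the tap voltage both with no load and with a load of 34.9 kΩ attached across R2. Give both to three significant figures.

Open-circuit: V = 27.3 × 49.4/(7.82 + 49.4) = 23.6 V.
With the load, R2 becomes R2‖R_L = 20.45 kΩ, so V = 27.3 × 20.45/28.27 = 19.7 V.

Unloaded: 23.6 V; loaded: 19.7 V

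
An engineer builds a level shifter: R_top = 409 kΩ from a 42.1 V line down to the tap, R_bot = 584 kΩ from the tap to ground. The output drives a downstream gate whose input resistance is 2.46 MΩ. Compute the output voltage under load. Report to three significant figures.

V_out ≈ 22.6 V

The load sits in parallel with R_bot: R_bot‖R_L = (584 × 2460) / (584 + 2460) = 472.0 kΩ.
V_out = 42.1 × 472.0 / (409 + 472.0) = 42.1 × 472.0/881.0 = 22.6 V.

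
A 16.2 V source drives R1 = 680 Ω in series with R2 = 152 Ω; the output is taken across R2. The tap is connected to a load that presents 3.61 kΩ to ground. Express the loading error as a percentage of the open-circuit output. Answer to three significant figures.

3.33 %

The divider's output (Thévenin) resistance is R1‖R2 = 124.2 Ω.
Fractional drop under load = R_th/(R_th + R_L) = 124.2 / (124.2 + 3610) = 0.03327.
So the output falls by 3.33 %.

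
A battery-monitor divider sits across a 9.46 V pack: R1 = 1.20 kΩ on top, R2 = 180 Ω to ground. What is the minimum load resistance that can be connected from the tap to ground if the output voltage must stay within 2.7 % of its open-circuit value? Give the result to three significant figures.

R_L(min) ≈ 5.64 kΩ

Output resistance R_th = R1‖R2 = (1200 × 180)/1380 = 156.5 Ω.
The fractional drop is R_th/(R_th + R_L); requiring this ≤ 0.0270 gives R_L ≥ R_th(1/0.0270 − 1) = 156.5 × 36.04 = 5.64 kΩ.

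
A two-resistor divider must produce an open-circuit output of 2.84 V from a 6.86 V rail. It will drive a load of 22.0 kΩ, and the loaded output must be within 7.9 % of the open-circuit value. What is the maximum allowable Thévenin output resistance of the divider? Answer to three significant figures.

Loading drop = R_th/(R_th + R_L) ≤ 0.0790, so R_th ≤ R_L · ε/(1−ε) = 22.0 kΩ × 0.0790/0.9210 = 1.89 kΩ.

R_th ≤ 1.89 kΩ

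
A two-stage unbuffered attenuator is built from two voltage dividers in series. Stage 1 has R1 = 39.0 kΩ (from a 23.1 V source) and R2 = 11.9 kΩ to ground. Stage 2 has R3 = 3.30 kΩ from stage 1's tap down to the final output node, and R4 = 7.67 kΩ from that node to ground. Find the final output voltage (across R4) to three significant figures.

Stage 2 presents R3+R4 = 10.97 kΩ as a load on stage 1's tap.
Stage 1's lower leg becomes R2‖(R3+R4) = 5.708 kΩ, so V_mid = 23.1 × 5.708/44.71 = 2.949 V.
Stage 2 is itself unloaded: V_out = V_mid × R4/(R3+R4) = 2.949 × 7.67/10.97 = 2.06 V.

V_out ≈ 2.06 V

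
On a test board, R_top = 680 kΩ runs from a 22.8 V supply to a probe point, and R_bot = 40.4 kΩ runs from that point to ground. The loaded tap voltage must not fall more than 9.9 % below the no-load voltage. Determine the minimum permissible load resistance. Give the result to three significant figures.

Output resistance R_th = R_top‖R_bot = (680 × 40.4)/720.4 = 38.13 kΩ.
The fractional drop is R_th/(R_th + R_L); requiring this ≤ 0.0990 gives R_L ≥ R_th(1/0.0990 − 1) = 38.13 × 9.101 = 347 kΩ.

R_L(min) ≈ 347 kΩ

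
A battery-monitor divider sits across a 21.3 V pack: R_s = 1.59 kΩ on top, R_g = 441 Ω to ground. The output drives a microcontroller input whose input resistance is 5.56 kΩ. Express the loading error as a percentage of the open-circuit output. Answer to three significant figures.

5.85 %

The divider's output (Thévenin) resistance is R_s‖R_g = 345.2 Ω.
Fractional drop under load = R_th/(R_th + R_L) = 345.2 / (345.2 + 5560) = 0.05846.
So the output falls by 5.85 %.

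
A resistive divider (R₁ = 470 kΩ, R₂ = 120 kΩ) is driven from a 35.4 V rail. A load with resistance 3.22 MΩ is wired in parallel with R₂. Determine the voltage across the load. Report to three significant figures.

The load sits in parallel with R₂: R₂‖R_L = (120 × 3220) / (120 + 3220) = 115.7 kΩ.
V_out = 35.4 × 115.7 / (470 + 115.7) = 35.4 × 115.7/585.7 = 6.99 V.

V_out ≈ 6.99 V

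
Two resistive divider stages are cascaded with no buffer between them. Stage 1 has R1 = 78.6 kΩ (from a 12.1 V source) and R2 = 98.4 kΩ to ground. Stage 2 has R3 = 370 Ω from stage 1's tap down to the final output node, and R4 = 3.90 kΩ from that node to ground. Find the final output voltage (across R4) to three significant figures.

V_out ≈ 0.547 V

Stage 2 presents R3+R4 = 4270 Ω as a load on stage 1's tap.
Stage 1's lower leg becomes R2‖(R3+R4) = 4092 Ω, so V_mid = 12.1 × 4092/82690 = 0.5988 V.
Stage 2 is itself unloaded: V_out = V_mid × R4/(R3+R4) = 0.5988 × 3900/4270 = 0.547 V.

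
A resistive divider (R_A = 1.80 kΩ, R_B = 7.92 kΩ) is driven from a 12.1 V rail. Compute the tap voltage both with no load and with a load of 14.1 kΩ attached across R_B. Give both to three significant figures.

Open-circuit: V = 12.1 × 7.92/(1.80 + 7.92) = 9.86 V.
With the load, R_B becomes R_B‖R_L = 5.071 kΩ, so V = 12.1 × 5.071/6.871 = 8.93 V.

Unloaded: 9.86 V; loaded: 8.93 V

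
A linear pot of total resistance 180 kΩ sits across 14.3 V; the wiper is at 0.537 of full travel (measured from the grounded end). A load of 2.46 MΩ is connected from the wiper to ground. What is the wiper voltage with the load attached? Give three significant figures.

The wiper splits the pot into (1−α)R = 83.34 kΩ above and αR = 96.66 kΩ below.
Lower section ‖ load = 93.01 kΩ.
V_wiper = 14.3 × 93.01/(83.34 + 93.01) = 7.54 V.

V ≈ 7.54 V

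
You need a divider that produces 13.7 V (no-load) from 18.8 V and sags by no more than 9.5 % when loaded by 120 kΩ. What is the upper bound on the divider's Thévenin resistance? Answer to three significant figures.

R_th ≤ 12.6 kΩ

Loading drop = R_th/(R_th + R_L) ≤ 0.0950, so R_th ≤ R_L · ε/(1−ε) = 120 kΩ × 0.0950/0.9050 = 12.6 kΩ.
(Any R1, R2 with R2/(R1+R2) = 0.729 and R1‖R2 ≤ 12.6 kΩ will meet the spec.)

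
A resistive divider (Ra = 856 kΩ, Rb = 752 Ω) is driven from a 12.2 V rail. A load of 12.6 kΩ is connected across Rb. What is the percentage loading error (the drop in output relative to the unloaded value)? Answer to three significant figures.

5.63 %

The divider's output (Thévenin) resistance is Ra‖Rb = 751.3 Ω.
Fractional drop under load = R_th/(R_th + R_L) = 751.3 / (751.3 + 12600) = 0.05627.
So the output falls by 5.63 %.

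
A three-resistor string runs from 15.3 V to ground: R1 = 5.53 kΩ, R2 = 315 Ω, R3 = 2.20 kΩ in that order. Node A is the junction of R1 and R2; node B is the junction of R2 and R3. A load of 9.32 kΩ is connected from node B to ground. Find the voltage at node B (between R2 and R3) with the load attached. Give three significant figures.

V ≈ 3.57 V

At node B, R3 is in parallel with the load: R3‖R_L = 1780 Ω.
Below node A the resistance is R2 + (R3‖R_L) = 2095 Ω, so V_A = 15.3 × 2095/7625 = 4.204 V.
Then V_B = V_A × (R3‖R_L)/(R2 + R3‖R_L) = 4.204 × 1780/2095 = 3.57 V.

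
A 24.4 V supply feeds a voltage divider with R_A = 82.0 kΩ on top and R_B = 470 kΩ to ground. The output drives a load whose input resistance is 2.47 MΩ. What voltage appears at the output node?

The load sits in parallel with R_B: R_B‖R_L = (470 × 2470) / (470 + 2470) = 394.9 kΩ.
V_out = 24.4 × 394.9 / (82.0 + 394.9) = 24.4 × 394.9/476.9 = 20.2 V.
(Unloaded it would have been 20.8 V.)

V_out ≈ 20.2 V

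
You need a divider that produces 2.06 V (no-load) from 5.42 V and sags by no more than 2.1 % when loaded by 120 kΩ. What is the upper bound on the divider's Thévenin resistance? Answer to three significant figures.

Loading drop = R_th/(R_th + R_L) ≤ 0.0210, so R_th ≤ R_L · ε/(1−ε) = 120 kΩ × 0.0210/0.9790 = 2.57 kΩ.

R_th ≤ 2.57 kΩ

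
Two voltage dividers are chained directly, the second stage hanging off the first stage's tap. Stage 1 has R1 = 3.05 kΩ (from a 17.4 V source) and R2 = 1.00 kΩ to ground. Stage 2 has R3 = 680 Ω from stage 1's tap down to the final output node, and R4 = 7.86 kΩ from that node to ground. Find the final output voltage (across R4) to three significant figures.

Stage 2 presents R3+R4 = 8540 Ω as a load on stage 1's tap.
Stage 1's lower leg becomes R2‖(R3+R4) = 895.2 Ω, so V_mid = 17.4 × 895.2/3945 = 3.948 V.
Stage 2 is itself unloaded: V_out = V_mid × R4/(R3+R4) = 3.948 × 7860/8540 = 3.63 V.

V_out ≈ 3.63 V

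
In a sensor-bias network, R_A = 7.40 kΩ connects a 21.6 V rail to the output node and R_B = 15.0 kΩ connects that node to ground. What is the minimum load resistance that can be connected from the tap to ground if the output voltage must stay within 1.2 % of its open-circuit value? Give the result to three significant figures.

R_L(min) ≈ 408 kΩ

Output resistance R_th = R_A‖R_B = (7.40 × 15.0)/22.40 = 4.955 kΩ.
The fractional drop is R_th/(R_th + R_L); requiring this ≤ 0.0120 gives R_L ≥ R_th(1/0.0120 − 1) = 4.955 × 82.33 = 408 kΩ.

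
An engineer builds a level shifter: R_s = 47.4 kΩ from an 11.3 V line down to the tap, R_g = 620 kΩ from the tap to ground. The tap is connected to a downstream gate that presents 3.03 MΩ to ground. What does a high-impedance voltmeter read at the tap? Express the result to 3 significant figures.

The load sits in parallel with R_g: R_g‖R_L = (620 × 3030) / (620 + 3030) = 514.7 kΩ.
V_out = 11.3 × 514.7 / (47.4 + 514.7) = 11.3 × 514.7/562.1 = 10.3 V.

V_out ≈ 10.3 V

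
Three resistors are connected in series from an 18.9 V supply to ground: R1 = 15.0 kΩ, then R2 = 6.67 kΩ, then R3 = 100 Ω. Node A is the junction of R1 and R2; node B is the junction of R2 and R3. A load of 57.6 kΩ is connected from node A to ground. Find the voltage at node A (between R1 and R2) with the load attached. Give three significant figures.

V ≈ 5.44 V

Below node A the series string R2+R3 = 6770 Ω sits in parallel with the 57600 Ω load: 6058 Ω.
V_A = 18.9 × 6058/(15000 + 6058) = 5.44 V.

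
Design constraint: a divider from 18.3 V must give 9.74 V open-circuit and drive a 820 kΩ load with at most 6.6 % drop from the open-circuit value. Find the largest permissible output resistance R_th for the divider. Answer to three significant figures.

Loading drop = R_th/(R_th + R_L) ≤ 0.0660, so R_th ≤ R_L · ε/(1−ε) = 820 kΩ × 0.0660/0.9340 = 57.9 kΩ.
(Any R1, R2 with R2/(R1+R2) = 0.532 and R1‖R2 ≤ 57.9 kΩ will meet the spec.)

R_th ≤ 57.9 kΩ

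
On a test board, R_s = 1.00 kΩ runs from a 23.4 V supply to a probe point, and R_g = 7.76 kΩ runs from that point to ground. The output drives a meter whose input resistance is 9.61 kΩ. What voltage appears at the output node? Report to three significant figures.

The load sits in parallel with R_g: R_g‖R_L = (7.76 × 9.61) / (7.76 + 9.61) = 4.293 kΩ.
V_out = 23.4 × 4.293 / (1.00 + 4.293) = 23.4 × 4.293/5.293 = 19.0 V.
(Unloaded it would have been 20.7 V.)

V_out ≈ 19.0 V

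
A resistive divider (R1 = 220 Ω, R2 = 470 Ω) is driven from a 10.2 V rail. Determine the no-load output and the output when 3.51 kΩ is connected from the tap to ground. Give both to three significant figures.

Open-circuit: V = 10.2 × 470/(220 + 470) = 6.95 V.
With the load, R2 becomes R2‖R_L = 414.5 Ω, so V = 10.2 × 414.5/634.5 = 6.66 V.

Unloaded: 6.95 V; loaded: 6.66 V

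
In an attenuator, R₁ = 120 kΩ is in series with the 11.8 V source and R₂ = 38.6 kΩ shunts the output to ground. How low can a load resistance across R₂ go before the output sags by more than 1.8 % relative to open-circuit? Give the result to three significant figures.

Output resistance R_th = R₁‖R₂ = (120 × 38.6)/158.6 = 29.21 kΩ.
The fractional drop is R_th/(R_th + R_L); requiring this ≤ 0.0180 gives R_L ≥ R_th(1/0.0180 − 1) = 29.21 × 54.56 = 1.59 MΩ.

R_L(min) ≈ 1.59 MΩ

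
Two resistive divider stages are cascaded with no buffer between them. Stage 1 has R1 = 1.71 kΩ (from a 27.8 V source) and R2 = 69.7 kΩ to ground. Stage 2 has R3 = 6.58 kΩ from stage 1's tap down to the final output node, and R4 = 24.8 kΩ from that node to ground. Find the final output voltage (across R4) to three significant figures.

Stage 2 presents R3+R4 = 31.38 kΩ as a load on stage 1's tap.
Stage 1's lower leg becomes R2‖(R3+R4) = 21.64 kΩ, so V_mid = 27.8 × 21.64/23.35 = 25.76 V.
Stage 2 is itself unloaded: V_out = V_mid × R4/(R3+R4) = 25.76 × 24.8/31.38 = 20.4 V.

V_out ≈ 20.4 V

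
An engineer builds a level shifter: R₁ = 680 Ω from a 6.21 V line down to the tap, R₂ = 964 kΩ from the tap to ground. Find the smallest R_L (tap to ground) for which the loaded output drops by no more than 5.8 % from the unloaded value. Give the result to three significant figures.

R_L(min) ≈ 11.0 kΩ

Output resistance R_th = R₁‖R₂ = (680 × 964000)/964700 = 679.5 Ω.
The fractional drop is R_th/(R_th + R_L); requiring this ≤ 0.0580 gives R_L ≥ R_th(1/0.0580 − 1) = 679.5 × 16.24 = 11.0 kΩ.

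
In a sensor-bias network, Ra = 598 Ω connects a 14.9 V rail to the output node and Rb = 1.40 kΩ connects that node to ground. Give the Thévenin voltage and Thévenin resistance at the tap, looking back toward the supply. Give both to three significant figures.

V_th is the open-circuit tap voltage: 14.9 × 1400/(598 + 1400) = 10.4 V.
With the supply zeroed, Ra and Rb appear in parallel from the tap: R_th = Ra‖Rb = (598 × 1400)/1998 = 419 Ω.

V_th = 10.4 V, R_th = 419 Ω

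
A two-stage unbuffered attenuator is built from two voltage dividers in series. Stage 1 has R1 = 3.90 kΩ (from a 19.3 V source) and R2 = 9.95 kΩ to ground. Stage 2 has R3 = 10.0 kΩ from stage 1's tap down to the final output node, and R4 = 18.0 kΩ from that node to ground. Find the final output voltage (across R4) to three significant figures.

V_out ≈ 8.10 V

Stage 2 presents R3+R4 = 28.00 kΩ as a load on stage 1's tap.
Stage 1's lower leg becomes R2‖(R3+R4) = 7.341 kΩ, so V_mid = 19.3 × 7.341/11.24 = 12.60 V.
Stage 2 is itself unloaded: V_out = V_mid × R4/(R3+R4) = 12.60 × 18.0/28.00 = 8.10 V.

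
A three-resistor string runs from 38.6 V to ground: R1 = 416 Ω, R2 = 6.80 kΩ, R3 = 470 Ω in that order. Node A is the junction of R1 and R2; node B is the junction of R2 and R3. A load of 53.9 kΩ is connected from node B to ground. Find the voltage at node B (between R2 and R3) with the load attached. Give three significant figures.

At node B, R3 is in parallel with the load: R3‖R_L = 465.9 Ω.
Below node A the resistance is R2 + (R3‖R_L) = 7266 Ω, so V_A = 38.6 × 7266/7682 = 36.51 V.
Then V_B = V_A × (R3‖R_L)/(R2 + R3‖R_L) = 36.51 × 465.9/7266 = 2.34 V.

V ≈ 2.34 V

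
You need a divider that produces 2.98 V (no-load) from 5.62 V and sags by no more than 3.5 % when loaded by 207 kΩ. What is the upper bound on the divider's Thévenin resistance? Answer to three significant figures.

Loading drop = R_th/(R_th + R_L) ≤ 0.0350, so R_th ≤ R_L · ε/(1−ε) = 207 kΩ × 0.0350/0.9650 = 7.51 kΩ.
(Any R1, R2 with R2/(R1+R2) = 0.530 and R1‖R2 ≤ 7.51 kΩ will meet the spec.)

R_th ≤ 7.51 kΩ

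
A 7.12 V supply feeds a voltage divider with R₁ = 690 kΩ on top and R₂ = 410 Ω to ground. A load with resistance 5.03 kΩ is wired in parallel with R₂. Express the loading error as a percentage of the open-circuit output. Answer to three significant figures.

The divider's output (Thévenin) resistance is R₁‖R₂ = 409.8 Ω.
Fractional drop under load = R_th/(R_th + R_L) = 409.8 / (409.8 + 5030) = 0.07533.
So the output falls by 7.53 %.

7.53 %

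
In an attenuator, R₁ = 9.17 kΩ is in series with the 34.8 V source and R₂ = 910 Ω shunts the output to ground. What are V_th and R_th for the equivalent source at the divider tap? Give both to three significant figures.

V_th = 3.14 V, R_th = 828 Ω

V_th is the open-circuit tap voltage: 34.8 × 910/(9170 + 910) = 3.14 V.
With the supply zeroed, R₁ and R₂ appear in parallel from the tap: R_th = R₁‖R₂ = (9170 × 910)/10080 = 828 Ω.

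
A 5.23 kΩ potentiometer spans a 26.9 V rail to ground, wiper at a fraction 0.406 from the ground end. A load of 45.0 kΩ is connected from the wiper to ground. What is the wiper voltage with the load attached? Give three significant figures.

V ≈ 10.6 V

The wiper splits the pot into (1−α)R = 3.107 kΩ above and αR = 2.123 kΩ below.
Lower section ‖ load = 2.028 kΩ.
V_wiper = 26.9 × 2.028/(3.107 + 2.028) = 10.6 V.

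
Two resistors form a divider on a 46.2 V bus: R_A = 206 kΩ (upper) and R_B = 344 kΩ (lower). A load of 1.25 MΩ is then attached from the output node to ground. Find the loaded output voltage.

V_out ≈ 26.2 V

The load sits in parallel with R_B: R_B‖R_L = (344 × 1250) / (344 + 1250) = 269.8 kΩ.
V_out = 46.2 × 269.8 / (206 + 269.8) = 46.2 × 269.8/475.8 = 26.2 V.
(Unloaded it would have been 28.9 V.)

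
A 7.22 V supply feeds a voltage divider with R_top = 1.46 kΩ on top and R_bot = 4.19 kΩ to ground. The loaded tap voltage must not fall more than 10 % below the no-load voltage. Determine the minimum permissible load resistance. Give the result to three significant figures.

Output resistance R_th = R_top‖R_bot = (1.46 × 4.19)/5.650 = 1.083 kΩ.
The fractional drop is R_th/(R_th + R_L); requiring this ≤ 0.100 gives R_L ≥ R_th(1/0.100 − 1) = 1.083 × 9.000 = 9.74 kΩ.

R_L(min) ≈ 9.74 kΩ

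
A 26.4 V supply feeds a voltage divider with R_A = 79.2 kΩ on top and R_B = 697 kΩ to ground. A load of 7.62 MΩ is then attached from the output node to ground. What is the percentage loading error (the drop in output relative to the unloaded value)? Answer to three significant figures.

The divider's output (Thévenin) resistance is R_A‖R_B = 71.12 kΩ.
Fractional drop under load = R_th/(R_th + R_L) = 71.12 / (71.12 + 7620) = 0.009247.
So the output falls by 0.925 %.

0.925 %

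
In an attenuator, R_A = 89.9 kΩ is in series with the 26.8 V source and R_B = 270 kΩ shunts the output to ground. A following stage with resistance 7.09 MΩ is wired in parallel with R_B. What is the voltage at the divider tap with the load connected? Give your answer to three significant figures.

The load sits in parallel with R_B: R_B‖R_L = (270 × 7090) / (270 + 7090) = 260.1 kΩ.
V_out = 26.8 × 260.1 / (89.9 + 260.1) = 26.8 × 260.1/350.0 = 19.9 V.
(Unloaded it would have been 20.1 V.)

V_out ≈ 19.9 V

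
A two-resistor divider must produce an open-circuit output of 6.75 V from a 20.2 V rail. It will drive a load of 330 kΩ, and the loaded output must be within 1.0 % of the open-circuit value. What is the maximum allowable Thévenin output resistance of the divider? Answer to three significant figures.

Loading drop = R_th/(R_th + R_L) ≤ 0.0100, so R_th ≤ R_L · ε/(1−ε) = 330 kΩ × 0.0100/0.9900 = 3.33 kΩ.
(Any R1, R2 with R2/(R1+R2) = 0.334 and R1‖R2 ≤ 3.33 kΩ will meet the spec.)

R_th ≤ 3.33 kΩ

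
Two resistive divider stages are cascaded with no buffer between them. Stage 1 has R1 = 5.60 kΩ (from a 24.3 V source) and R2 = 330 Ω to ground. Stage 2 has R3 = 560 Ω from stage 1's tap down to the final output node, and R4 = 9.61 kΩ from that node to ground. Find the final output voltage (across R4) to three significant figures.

V_out ≈ 1.24 V

Stage 2 presents R3+R4 = 10170 Ω as a load on stage 1's tap.
Stage 1's lower leg becomes R2‖(R3+R4) = 319.6 Ω, so V_mid = 24.3 × 319.6/5920 = 1.312 V.
Stage 2 is itself unloaded: V_out = V_mid × R4/(R3+R4) = 1.312 × 9610/10170 = 1.24 V.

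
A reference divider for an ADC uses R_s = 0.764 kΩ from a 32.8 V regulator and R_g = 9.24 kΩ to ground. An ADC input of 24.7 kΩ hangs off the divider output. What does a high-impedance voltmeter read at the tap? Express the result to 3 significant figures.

V_out ≈ 29.5 V

The load sits in parallel with R_g: R_g‖R_L = (9240 × 24700) / (9240 + 24700) = 6724 Ω.
V_out = 32.8 × 6724 / (764 + 6724) = 32.8 × 6724/7488 = 29.5 V.
(Unloaded it would have been 30.3 V.)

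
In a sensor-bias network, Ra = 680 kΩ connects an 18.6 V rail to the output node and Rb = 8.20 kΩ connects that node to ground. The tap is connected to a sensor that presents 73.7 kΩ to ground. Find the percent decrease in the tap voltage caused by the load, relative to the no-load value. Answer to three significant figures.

Unloaded V = 18.6 × 8.20/688.2 = 0.22162 V.
Loaded: Rb‖R_L = 7.379 kΩ, giving V = 18.6 × 7.379/687.4 = 0.19967 V.
Drop = (0.22162 − 0.19967) / 0.22162 = 9.90 %.

9.90 %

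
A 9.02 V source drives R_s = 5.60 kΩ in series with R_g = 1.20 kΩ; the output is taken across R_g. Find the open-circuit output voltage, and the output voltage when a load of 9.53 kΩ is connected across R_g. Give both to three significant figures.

Unloaded: 1.59 V; loaded: 1.44 V

Open-circuit: V = 9.02 × 1.20/(5.60 + 1.20) = 1.59 V.
With the load, R_g becomes R_g‖R_L = 1.066 kΩ, so V = 9.02 × 1.066/6.666 = 1.44 V.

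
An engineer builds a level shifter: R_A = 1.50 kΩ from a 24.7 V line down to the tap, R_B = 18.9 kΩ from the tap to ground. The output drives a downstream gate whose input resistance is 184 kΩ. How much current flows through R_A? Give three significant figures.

R_B‖R_L = 17.14 kΩ, so the source sees R_A + R_B‖R_L = 18.64 kΩ.
I = 24.7 V / 18.64 kΩ = 1.33 mA.

I ≈ 1.33 mA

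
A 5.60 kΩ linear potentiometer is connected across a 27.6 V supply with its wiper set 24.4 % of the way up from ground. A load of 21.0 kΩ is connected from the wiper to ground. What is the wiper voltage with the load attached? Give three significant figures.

The wiper splits the pot into (1−α)R = 4.234 kΩ above and αR = 1.366 kΩ below.
Lower section ‖ load = 1.283 kΩ.
V_wiper = 27.6 × 1.283/(4.234 + 1.283) = 6.42 V.

V ≈ 6.42 V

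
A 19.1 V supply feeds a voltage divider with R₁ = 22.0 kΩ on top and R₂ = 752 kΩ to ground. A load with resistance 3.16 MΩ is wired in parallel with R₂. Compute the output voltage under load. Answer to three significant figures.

V_out ≈ 18.4 V

The load sits in parallel with R₂: R₂‖R_L = (752 × 3160) / (752 + 3160) = 607.4 kΩ.
V_out = 19.1 × 607.4 / (22.0 + 607.4) = 19.1 × 607.4/629.4 = 18.4 V.
(Unloaded it would have been 18.6 V.)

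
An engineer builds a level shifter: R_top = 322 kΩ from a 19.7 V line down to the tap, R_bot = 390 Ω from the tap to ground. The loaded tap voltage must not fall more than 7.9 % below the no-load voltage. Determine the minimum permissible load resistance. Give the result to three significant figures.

R_L(min) ≈ 4.54 kΩ

Output resistance R_th = R_top‖R_bot = (322000 × 390)/322400 = 389.5 Ω.
The fractional drop is R_th/(R_th + R_L); requiring this ≤ 0.0790 gives R_L ≥ R_th(1/0.0790 − 1) = 389.5 × 11.66 = 4.54 kΩ.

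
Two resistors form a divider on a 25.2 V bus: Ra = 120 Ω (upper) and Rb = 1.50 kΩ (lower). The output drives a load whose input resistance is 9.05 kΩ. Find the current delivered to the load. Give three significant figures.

Rb‖R_L = 1287 Ω; V_out = 25.2 × 1287/1407 = 23.05 V.
I_L = V_out / R_L = 23.05 / 9.05 kΩ = 2.55 mA.

I_L ≈ 2.55 mA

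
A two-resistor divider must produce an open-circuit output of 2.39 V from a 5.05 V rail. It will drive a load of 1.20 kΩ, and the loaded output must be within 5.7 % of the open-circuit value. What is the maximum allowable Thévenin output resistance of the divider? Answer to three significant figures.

R_th ≤ 72.5 Ω

Loading drop = R_th/(R_th + R_L) ≤ 0.0570, so R_th ≤ R_L · ε/(1−ε) = 1.20 kΩ × 0.0570/0.9430 = 72.5 Ω.
(Any R1, R2 with R2/(R1+R2) = 0.473 and R1‖R2 ≤ 72.5 Ω will meet the spec.)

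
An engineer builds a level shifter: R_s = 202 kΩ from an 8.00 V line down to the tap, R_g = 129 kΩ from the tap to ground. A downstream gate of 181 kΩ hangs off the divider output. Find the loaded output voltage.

V_out ≈ 2.17 V

The load sits in parallel with R_g: R_g‖R_L = (129 × 181) / (129 + 181) = 75.32 kΩ.
V_out = 8.00 × 75.32 / (202 + 75.32) = 8.00 × 75.32/277.3 = 2.17 V.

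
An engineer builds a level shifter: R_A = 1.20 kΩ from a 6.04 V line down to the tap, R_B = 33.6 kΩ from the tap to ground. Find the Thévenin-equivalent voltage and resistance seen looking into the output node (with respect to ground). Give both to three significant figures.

V_th = 5.83 V, R_th = 1.16 kΩ

V_th is the open-circuit tap voltage: 6.04 × 33.6/(1.20 + 33.6) = 5.83 V.
With the supply zeroed, R_A and R_B appear in parallel from the tap: R_th = R_A‖R_B = (1.20 × 33.6)/34.80 = 1.16 kΩ.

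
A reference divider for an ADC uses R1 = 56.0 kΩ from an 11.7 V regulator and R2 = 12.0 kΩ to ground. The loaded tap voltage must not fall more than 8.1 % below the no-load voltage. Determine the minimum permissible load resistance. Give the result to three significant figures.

R_L(min) ≈ 112 kΩ

Output resistance R_th = R1‖R2 = (56.0 × 12.0)/68.00 = 9.882 kΩ.
The fractional drop is R_th/(R_th + R_L); requiring this ≤ 0.0810 gives R_L ≥ R_th(1/0.0810 − 1) = 9.882 × 11.35 = 112 kΩ.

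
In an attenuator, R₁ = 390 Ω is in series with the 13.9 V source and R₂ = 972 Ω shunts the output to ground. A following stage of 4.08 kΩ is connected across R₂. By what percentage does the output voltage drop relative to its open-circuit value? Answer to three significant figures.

The divider's output (Thévenin) resistance is R₁‖R₂ = 278.3 Ω.
Fractional drop under load = R_th/(R_th + R_L) = 278.3 / (278.3 + 4080) = 0.06386.
So the output falls by 6.39 %.

6.39 %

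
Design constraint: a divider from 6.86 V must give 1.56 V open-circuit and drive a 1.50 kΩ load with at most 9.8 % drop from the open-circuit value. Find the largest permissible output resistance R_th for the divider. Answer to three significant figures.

Loading drop = R_th/(R_th + R_L) ≤ 0.0980, so R_th ≤ R_L · ε/(1−ε) = 1.50 kΩ × 0.0980/0.9020 = 163 Ω.
(Any R1, R2 with R2/(R1+R2) = 0.227 and R1‖R2 ≤ 163 Ω will meet the spec.)

R_th ≤ 163 Ω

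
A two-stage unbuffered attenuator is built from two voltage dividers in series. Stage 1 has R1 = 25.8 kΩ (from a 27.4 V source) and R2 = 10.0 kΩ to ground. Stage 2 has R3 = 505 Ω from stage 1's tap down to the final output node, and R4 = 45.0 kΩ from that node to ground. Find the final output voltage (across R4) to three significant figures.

V_out ≈ 6.53 V

Stage 2 presents R3+R4 = 45500 Ω as a load on stage 1's tap.
Stage 1's lower leg becomes R2‖(R3+R4) = 8198 Ω, so V_mid = 27.4 × 8198/34000 = 6.607 V.
Stage 2 is itself unloaded: V_out = V_mid × R4/(R3+R4) = 6.607 × 45000/45500 = 6.53 V.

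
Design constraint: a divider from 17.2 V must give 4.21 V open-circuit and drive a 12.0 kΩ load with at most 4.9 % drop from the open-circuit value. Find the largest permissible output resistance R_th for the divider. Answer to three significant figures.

Loading drop = R_th/(R_th + R_L) ≤ 0.0490, so R_th ≤ R_L · ε/(1−ε) = 12.0 kΩ × 0.0490/0.9510 = 618 Ω.
(Any R1, R2 with R2/(R1+R2) = 0.245 and R1‖R2 ≤ 618 Ω will meet the spec.)

R_th ≤ 618 Ω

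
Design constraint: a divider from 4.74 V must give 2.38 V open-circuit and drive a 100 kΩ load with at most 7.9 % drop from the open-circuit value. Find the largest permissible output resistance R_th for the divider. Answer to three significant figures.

Loading drop = R_th/(R_th + R_L) ≤ 0.0790, so R_th ≤ R_L · ε/(1−ε) = 100 kΩ × 0.0790/0.9210 = 8.58 kΩ.
(Any R1, R2 with R2/(R1+R2) = 0.502 and R1‖R2 ≤ 8.58 kΩ will meet the spec.)

R_th ≤ 8.58 kΩ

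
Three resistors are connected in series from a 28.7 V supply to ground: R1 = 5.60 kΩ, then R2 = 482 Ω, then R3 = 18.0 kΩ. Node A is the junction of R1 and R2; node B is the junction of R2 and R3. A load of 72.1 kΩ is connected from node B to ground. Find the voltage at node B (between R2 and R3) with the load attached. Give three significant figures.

V ≈ 20.2 V

At node B, R3 is in parallel with the load: R3‖R_L = 14400 Ω.
Below node A the resistance is R2 + (R3‖R_L) = 14890 Ω, so V_A = 28.7 × 14890/20490 = 20.85 V.
Then V_B = V_A × (R3‖R_L)/(R2 + R3‖R_L) = 20.85 × 14400/14890 = 20.2 V.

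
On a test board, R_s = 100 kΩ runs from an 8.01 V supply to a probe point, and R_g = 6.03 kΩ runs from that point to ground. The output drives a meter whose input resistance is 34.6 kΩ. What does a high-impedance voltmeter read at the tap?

V_out ≈ 0.391 V

The load sits in parallel with R_g: R_g‖R_L = (6.03 × 34.6) / (6.03 + 34.6) = 5.135 kΩ.
V_out = 8.01 × 5.135 / (100 + 5.135) = 8.01 × 5.135/105.1 = 0.391 V.
(Unloaded it would have been 0.456 V.)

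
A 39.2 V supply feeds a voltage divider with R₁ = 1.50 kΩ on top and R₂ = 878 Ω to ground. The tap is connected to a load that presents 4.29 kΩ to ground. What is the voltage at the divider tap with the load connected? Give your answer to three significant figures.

The load sits in parallel with R₂: R₂‖R_L = (878 × 4290) / (878 + 4290) = 728.8 Ω.
V_out = 39.2 × 728.8 / (1500 + 728.8) = 39.2 × 728.8/2229 = 12.8 V.

V_out ≈ 12.8 V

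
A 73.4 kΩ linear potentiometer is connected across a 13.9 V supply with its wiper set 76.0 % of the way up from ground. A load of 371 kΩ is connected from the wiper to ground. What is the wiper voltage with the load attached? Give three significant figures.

V ≈ 10.2 V

The wiper splits the pot into (1−α)R = 17.62 kΩ above and αR = 55.78 kΩ below.
Lower section ‖ load = 48.49 kΩ.
V_wiper = 13.9 × 48.49/(17.62 + 48.49) = 10.2 V.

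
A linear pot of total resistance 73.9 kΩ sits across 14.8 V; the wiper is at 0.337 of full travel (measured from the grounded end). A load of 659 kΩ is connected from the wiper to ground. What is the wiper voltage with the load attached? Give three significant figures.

The wiper splits the pot into (1−α)R = 49.00 kΩ above and αR = 24.90 kΩ below.
Lower section ‖ load = 24.00 kΩ.
V_wiper = 14.8 × 24.00/(49.00 + 24.00) = 4.87 V.

V ≈ 4.87 V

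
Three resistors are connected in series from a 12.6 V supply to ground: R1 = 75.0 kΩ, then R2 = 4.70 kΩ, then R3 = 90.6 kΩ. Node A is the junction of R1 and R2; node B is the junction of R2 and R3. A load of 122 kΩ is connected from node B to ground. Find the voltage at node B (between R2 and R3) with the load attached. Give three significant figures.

V ≈ 4.97 V

At node B, R3 is in parallel with the load: R3‖R_L = 51.99 kΩ.
Below node A the resistance is R2 + (R3‖R_L) = 56.69 kΩ, so V_A = 12.6 × 56.69/131.7 = 5.424 V.
Then V_B = V_A × (R3‖R_L)/(R2 + R3‖R_L) = 5.424 × 51.99/56.69 = 4.97 V.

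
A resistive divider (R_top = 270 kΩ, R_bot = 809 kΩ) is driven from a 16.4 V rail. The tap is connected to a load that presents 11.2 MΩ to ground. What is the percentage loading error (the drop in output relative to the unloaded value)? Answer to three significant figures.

The divider's output (Thévenin) resistance is R_top‖R_bot = 202.4 kΩ.
Fractional drop under load = R_th/(R_th + R_L) = 202.4 / (202.4 + 11200) = 0.01775.
So the output falls by 1.78 %.

1.78 %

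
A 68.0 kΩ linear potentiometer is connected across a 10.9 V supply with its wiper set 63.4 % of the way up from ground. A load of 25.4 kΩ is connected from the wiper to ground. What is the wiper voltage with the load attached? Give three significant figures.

The wiper splits the pot into (1−α)R = 24.89 kΩ above and αR = 43.11 kΩ below.
Lower section ‖ load = 15.98 kΩ.
V_wiper = 10.9 × 15.98/(24.89 + 15.98) = 4.26 V.

V ≈ 4.26 V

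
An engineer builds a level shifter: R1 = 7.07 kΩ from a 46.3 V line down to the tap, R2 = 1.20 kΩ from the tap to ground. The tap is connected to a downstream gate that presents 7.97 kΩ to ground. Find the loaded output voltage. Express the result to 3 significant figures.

The load sits in parallel with R2: R2‖R_L = (1.20 × 7.97) / (1.20 + 7.97) = 1.043 kΩ.
V_out = 46.3 × 1.043 / (7.07 + 1.043) = 46.3 × 1.043/8.113 = 5.95 V.
(Unloaded it would have been 6.72 V.)

V_out ≈ 5.95 V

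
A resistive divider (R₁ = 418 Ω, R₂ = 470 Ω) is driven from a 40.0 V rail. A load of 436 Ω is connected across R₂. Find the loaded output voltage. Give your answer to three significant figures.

The load sits in parallel with R₂: R₂‖R_L = (470 × 436) / (470 + 436) = 226.2 Ω.
V_out = 40.0 × 226.2 / (418 + 226.2) = 40.0 × 226.2/644.2 = 14.0 V.

V_out ≈ 14.0 V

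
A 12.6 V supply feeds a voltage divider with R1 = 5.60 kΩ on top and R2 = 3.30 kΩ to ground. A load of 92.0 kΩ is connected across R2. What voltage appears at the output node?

V_out ≈ 4.57 V

The load sits in parallel with R2: R2‖R_L = (3.30 × 92.0) / (3.30 + 92.0) = 3.186 kΩ.
V_out = 12.6 × 3.186 / (5.60 + 3.186) = 12.6 × 3.186/8.786 = 4.57 V.
(Unloaded it would have been 4.67 V.)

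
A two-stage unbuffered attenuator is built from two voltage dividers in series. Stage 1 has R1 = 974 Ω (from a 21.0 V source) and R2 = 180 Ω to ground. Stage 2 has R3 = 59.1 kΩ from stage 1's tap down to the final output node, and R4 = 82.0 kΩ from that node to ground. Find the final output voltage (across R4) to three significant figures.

V_out ≈ 1.90 V

Stage 2 presents R3+R4 = 141100 Ω as a load on stage 1's tap.
Stage 1's lower leg becomes R2‖(R3+R4) = 179.8 Ω, so V_mid = 21.0 × 179.8/1154 = 3.272 V.
Stage 2 is itself unloaded: V_out = V_mid × R4/(R3+R4) = 3.272 × 82000/141100 = 1.90 V.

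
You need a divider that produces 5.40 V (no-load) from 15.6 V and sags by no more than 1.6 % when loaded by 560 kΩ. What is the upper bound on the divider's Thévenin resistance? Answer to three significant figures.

R_th ≤ 9.11 kΩ

Loading drop = R_th/(R_th + R_L) ≤ 0.0160, so R_th ≤ R_L · ε/(1−ε) = 560 kΩ × 0.0160/0.9840 = 9.11 kΩ.
(Any R1, R2 with R2/(R1+R2) = 0.346 and R1‖R2 ≤ 9.11 kΩ will meet the spec.)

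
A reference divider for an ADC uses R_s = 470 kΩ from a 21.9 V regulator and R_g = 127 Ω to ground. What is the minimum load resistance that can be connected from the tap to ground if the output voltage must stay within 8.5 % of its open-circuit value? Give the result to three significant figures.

Output resistance R_th = R_s‖R_g = (470000 × 127)/470100 = 127.0 Ω.
The fractional drop is R_th/(R_th + R_L); requiring this ≤ 0.0850 gives R_L ≥ R_th(1/0.0850 − 1) = 127.0 × 10.76 = 1.37 kΩ.

R_L(min) ≈ 1.37 kΩ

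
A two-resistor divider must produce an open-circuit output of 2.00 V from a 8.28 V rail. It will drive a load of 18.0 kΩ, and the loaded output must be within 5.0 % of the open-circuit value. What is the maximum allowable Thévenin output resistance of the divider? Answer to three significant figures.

Loading drop = R_th/(R_th + R_L) ≤ 0.0500, so R_th ≤ R_L · ε/(1−ε) = 18.0 kΩ × 0.0500/0.9500 = 947 Ω.

R_th ≤ 947 Ω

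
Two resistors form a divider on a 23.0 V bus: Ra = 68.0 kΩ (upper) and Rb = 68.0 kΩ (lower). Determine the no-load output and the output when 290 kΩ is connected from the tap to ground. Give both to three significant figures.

Open-circuit: V = 23.0 × 68.0/(68.0 + 68.0) = 11.5 V.
With the load, Rb becomes Rb‖R_L = 55.08 kΩ, so V = 23.0 × 55.08/123.1 = 10.3 V.

Unloaded: 11.5 V; loaded: 10.3 V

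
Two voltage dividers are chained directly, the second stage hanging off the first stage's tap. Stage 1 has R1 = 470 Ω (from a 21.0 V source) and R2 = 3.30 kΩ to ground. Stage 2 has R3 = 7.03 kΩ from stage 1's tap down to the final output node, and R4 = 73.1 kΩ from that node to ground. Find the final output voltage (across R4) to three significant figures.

Stage 2 presents R3+R4 = 80130 Ω as a load on stage 1's tap.
Stage 1's lower leg becomes R2‖(R3+R4) = 3169 Ω, so V_mid = 21.0 × 3169/3639 = 18.29 V.
Stage 2 is itself unloaded: V_out = V_mid × R4/(R3+R4) = 18.29 × 73100/80130 = 16.7 V.

V_out ≈ 16.7 V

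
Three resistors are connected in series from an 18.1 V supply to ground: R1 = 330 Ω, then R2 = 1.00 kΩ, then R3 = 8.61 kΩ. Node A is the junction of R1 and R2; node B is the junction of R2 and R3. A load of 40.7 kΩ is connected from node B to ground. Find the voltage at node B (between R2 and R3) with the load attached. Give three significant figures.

V ≈ 15.2 V

At node B, R3 is in parallel with the load: R3‖R_L = 7107 Ω.
Below node A the resistance is R2 + (R3‖R_L) = 8107 Ω, so V_A = 18.1 × 8107/8437 = 17.39 V.
Then V_B = V_A × (R3‖R_L)/(R2 + R3‖R_L) = 17.39 × 7107/8107 = 15.2 V.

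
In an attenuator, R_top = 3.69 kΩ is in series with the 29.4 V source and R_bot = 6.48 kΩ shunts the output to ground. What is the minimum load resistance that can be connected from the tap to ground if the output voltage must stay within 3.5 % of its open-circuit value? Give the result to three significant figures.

Output resistance R_th = R_top‖R_bot = (3.69 × 6.48)/10.17 = 2.351 kΩ.
The fractional drop is R_th/(R_th + R_L); requiring this ≤ 0.0350 gives R_L ≥ R_th(1/0.0350 − 1) = 2.351 × 27.57 = 64.8 kΩ.

R_L(min) ≈ 64.8 kΩ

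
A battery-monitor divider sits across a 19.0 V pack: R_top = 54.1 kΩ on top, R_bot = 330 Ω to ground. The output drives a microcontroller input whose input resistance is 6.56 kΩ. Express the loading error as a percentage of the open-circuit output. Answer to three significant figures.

4.76 %

The divider's output (Thévenin) resistance is R_top‖R_bot = 328.0 Ω.
Fractional drop under load = R_th/(R_th + R_L) = 328.0 / (328.0 + 6560) = 0.04762.
So the output falls by 4.76 %.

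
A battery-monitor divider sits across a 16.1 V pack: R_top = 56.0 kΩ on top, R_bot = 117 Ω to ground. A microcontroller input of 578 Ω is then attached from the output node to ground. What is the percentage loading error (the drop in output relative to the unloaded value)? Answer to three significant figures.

16.8 %

Unloaded V = 16.1 × 117/56120 = 0.03357 V.
Loaded: R_bot‖R_L = 97.30 Ω, giving V = 16.1 × 97.30/56100 = 0.02793 V.
Drop = (0.03357 − 0.02793) / 0.03357 = 16.8 %.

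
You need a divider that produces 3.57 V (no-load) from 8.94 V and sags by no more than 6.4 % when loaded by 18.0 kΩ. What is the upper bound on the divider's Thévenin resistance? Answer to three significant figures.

R_th ≤ 1.23 kΩ

Loading drop = R_th/(R_th + R_L) ≤ 0.0640, so R_th ≤ R_L · ε/(1−ε) = 18.0 kΩ × 0.0640/0.9360 = 1.23 kΩ.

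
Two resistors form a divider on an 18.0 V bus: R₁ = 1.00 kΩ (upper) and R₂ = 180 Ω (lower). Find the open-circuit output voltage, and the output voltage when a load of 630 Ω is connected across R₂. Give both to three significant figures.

Open-circuit: V = 18.0 × 180/(1000 + 180) = 2.75 V.
With the load, R₂ becomes R₂‖R_L = 140.0 Ω, so V = 18.0 × 140.0/1140 = 2.21 V.

Unloaded: 2.75 V; loaded: 2.21 V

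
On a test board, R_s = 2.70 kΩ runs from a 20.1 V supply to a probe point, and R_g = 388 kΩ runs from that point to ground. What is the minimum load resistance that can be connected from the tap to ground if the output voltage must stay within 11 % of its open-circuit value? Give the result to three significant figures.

Output resistance R_th = R_s‖R_g = (2.70 × 388)/390.7 = 2.681 kΩ.
The fractional drop is R_th/(R_th + R_L); requiring this ≤ 0.110 gives R_L ≥ R_th(1/0.110 − 1) = 2.681 × 8.091 = 21.7 kΩ.

R_L(min) ≈ 21.7 kΩ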